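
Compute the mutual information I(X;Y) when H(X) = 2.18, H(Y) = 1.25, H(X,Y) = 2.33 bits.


I(X;Y) = H(X) + H(Y) - H(X,Y) = 2.18 + 1.25 - 2.33 = 1.1

1.1 bits


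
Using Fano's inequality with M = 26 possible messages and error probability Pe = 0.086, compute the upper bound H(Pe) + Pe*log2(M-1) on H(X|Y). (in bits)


H(Pe) = -Pe*log2(Pe) - (1-Pe)*log2(1-Pe) = -0.086*log2(0.086) - 0.914*log2(0.914) = 0.304399 + 0.118577 = 0.423. Pe*log2(M-1) = 0.086*log2(25) = 0.399372. Bound = H(Pe) + Pe*log2(M-1) = 0.304399 + 0.118577 + 0.399372 = 0.8223

0.8223 bits


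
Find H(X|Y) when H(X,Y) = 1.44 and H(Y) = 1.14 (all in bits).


H(X|Y) = H(X,Y) - H(Y) = 1.44 - 1.14 = 0.3

0.3 bits


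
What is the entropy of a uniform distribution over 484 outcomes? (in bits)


H = log2(n) = log2(484) = 8.9189

8.9189 bits


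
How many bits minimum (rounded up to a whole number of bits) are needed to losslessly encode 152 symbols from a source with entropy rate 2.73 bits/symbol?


Minimum bits >= n * H = 152 * 2.73 = 414.96, rounded up to a whole number of bits = 415

415 bits


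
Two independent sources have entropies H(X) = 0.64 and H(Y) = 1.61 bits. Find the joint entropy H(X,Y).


For independent variables, H(X,Y) = H(X) + H(Y) = 0.64 + 1.61 = 2.25

2.25 bits


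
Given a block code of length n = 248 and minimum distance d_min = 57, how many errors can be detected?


Detection capability = d_min - 1 = 57 - 1 = 56

56 errors


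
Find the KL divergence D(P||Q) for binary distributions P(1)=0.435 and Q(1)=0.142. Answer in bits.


KL = p*log2(p/q) + (1-p)*log2((1-p)/(1-q)) = 0.435*log2(0.435/0.142) + 0.565*log2(0.565/0.858) = 0.362

0.362 bits


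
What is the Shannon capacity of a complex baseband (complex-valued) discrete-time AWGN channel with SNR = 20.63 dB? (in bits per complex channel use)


SNR_linear = 10^(20.63/10) = 115.6112; C = log2(1 + SNR_linear) = log2(1 + 115.6112) = 6.8656

6.8656 bits/channel use


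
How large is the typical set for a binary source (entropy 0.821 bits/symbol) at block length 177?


log2|A_typical| = nH = 177 * 0.821 = 145.317, so |A_typical| ~ 2^145.317 = 5.556e+43

5.556e+43


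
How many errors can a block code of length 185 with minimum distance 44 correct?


Correction capability = floor((d-1)/2) = floor((44-1)/2) = 21

21 errors


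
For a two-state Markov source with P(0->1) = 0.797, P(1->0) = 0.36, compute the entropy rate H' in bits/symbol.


Stationary distribution: pi_0 = p10/(p01+p10) = 0.3111, pi_1 = 0.6889. Entropy rate H' = pi_0*H(p01) + pi_1*H(p10) = 0.3111*0.7279 + 0.6889*0.9427 = 0.8758

0.8758 bits/symbol


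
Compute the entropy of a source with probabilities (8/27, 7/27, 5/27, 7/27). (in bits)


H = -sum(p_i * log2(p_i)). Terms: -(8/27)*log2(8/27) = 0.519967; -(7/27)*log2(7/27) = 0.504916; -(5/27)*log2(5/27) = 0.450548; -(7/27)*log2(7/27) = 0.504916. H = 0.519967 + 0.504916 + 0.450548 + 0.504916 = 1.9803

1.9803 bits


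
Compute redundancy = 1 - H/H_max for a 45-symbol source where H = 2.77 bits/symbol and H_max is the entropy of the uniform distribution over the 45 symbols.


H_max = log2(K) = log2(45) = 5.4919 bits/symbol. Redundancy = 1 - H/H_max = 1 - 2.77/5.4919 = 1 - 0.5044 = 0.4956

0.4956


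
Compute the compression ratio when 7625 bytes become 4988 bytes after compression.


Ratio = original / compressed = 7625 / 4988 = 1.5287

1.5287


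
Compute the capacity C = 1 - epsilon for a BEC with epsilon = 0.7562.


C = 1 - epsilon = 1 - 0.7562 = 0.2438

0.2438 bits


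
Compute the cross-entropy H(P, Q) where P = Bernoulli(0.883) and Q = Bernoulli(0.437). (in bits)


H(P,Q) = -p*log2(q) - (1-p)*log2(1-q). -0.883*log2(0.437) = 1.054562; -0.117*log2(0.563) = 0.096969. H(P,Q) = 1.054562 + 0.096969 = 1.1515

1.1515 bits


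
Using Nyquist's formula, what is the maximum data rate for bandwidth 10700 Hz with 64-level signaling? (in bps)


Rate = 2 * B * log2(M) = 2 * 10700 * 6.0 = 128400.0

128400.0 bps


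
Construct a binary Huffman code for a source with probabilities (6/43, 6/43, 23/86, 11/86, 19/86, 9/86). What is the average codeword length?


Huffman construction (repeatedly merge the two least-probable nodes; each merge adds 1 bit to every symbol beneath it): 9/86 + 11/86 = 10/43; 6/43 + 6/43 = 12/43; 19/86 + 10/43 = 39/86; 23/86 + 12/43 = 47/86; 39/86 + 47/86 = 1. Resulting codeword lengths (in the order the probabilities were given): (3, 3, 2, 3, 2, 3). L_avg = sum(p_i * l_i) = 6/43*3 + 6/43*3 + 23/86*2 + 11/86*3 + 19/86*2 + 9/86*3 = 108/43 = 2.5116

2.5116 bits


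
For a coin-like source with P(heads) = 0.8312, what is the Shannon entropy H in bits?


H = -p*log2(p) - (1-p)*log2(1-p). -0.8312*log2(0.8312) = 0.221708; -0.1688*log2(0.1688) = 0.433244. H = 0.221708 + 0.433244 = 0.655

0.655 bits


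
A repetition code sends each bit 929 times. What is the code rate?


Rate = k/n = 1/929

1/929


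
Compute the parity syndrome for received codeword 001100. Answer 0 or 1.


Syndrome = XOR of all bits = 0 XOR 0 XOR 1 XOR 1 XOR 0 XOR 0 = 0

0


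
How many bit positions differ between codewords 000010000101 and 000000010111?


Count differing positions: . . . . ^ . . ^ . . ^ . = 3 differences

3


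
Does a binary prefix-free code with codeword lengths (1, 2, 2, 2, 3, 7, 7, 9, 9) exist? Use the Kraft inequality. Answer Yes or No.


Kraft sum = sum(2^(-l_i)) = 1.3945, need <= 1. Result: violated (a binary prefix-free code with these lengths cannot exist)

No


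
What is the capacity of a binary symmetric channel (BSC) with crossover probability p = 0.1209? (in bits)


H(p) = -p*log2(p) - (1-p)*log2(1-p) = -0.1209*log2(0.1209) - 0.8791*log2(0.8791) = 0.368517 + 0.163425 = 0.5319. C = 1 - H(p) = 1 - 0.5319 = 0.4681

0.4681 bits


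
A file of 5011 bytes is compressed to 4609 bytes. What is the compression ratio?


Ratio = original / compressed = 5011 / 4609 = 1.0872

1.0872


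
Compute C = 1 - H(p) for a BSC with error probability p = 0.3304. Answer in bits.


H(p) = -p*log2(p) - (1-p)*log2(1-p) = -0.3304*log2(0.3304) - 0.6696*log2(0.6696) = 0.527885 + 0.387450 = 0.9153. C = 1 - H(p) = 1 - 0.9153 = 0.0847

0.0847 bits


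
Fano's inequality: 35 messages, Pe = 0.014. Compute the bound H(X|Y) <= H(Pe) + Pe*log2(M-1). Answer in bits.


H(Pe) = -Pe*log2(Pe) - (1-Pe)*log2(1-Pe) = -0.014*log2(0.014) - 0.986*log2(0.986) = 0.086218 + 0.020056 = 0.1063. Pe*log2(M-1) = 0.014*log2(34) = 0.071224. Bound = H(Pe) + Pe*log2(M-1) = 0.086218 + 0.020056 + 0.071224 = 0.1775

0.1775 bits


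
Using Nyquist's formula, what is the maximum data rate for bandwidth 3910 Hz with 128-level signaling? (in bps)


Rate = 2 * B * log2(M) = 2 * 3910 * 7.0 = 54740.0

54740.0 bps


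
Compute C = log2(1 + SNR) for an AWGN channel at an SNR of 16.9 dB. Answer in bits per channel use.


SNR_linear = 10^(16.9/10) = 48.9779; C = log2(1 + SNR_linear) = log2(1 + 48.9779) = 5.6432

5.6432 bits/channel use


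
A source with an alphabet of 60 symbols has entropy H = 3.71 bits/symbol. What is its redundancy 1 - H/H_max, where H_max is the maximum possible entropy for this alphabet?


H_max = log2(K) = log2(60) = 5.9069 bits/symbol. Redundancy = 1 - H/H_max = 1 - 3.71/5.9069 = 1 - 0.6281 = 0.3719

0.3719


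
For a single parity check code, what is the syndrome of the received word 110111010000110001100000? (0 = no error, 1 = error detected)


Syndrome = XOR of all bits = 1 XOR 1 XOR 0 XOR 1 XOR 1 XOR 1 XOR 0 XOR 1 XOR 0 XOR 0 XOR 0 XOR 0 XOR 1 XOR 1 XOR 0 XOR 0 XOR 0 XOR 1 XOR 1 XOR 0 XOR 0 XOR 0 XOR 0 XOR 0 = 0

0


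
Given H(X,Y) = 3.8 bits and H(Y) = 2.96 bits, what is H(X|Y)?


H(X|Y) = H(X,Y) - H(Y) = 3.8 - 2.96 = 0.84

0.84 bits


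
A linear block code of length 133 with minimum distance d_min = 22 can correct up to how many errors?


Correction capability = floor((d-1)/2) = floor((22-1)/2) = 10

10 errors


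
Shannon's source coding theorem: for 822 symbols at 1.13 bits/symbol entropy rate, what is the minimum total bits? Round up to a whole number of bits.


Minimum bits >= n * H = 822 * 1.13 = 928.86, rounded up to a whole number of bits = 929

929 bits


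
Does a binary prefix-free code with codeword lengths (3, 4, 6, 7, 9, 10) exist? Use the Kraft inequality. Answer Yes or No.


Kraft sum = sum(2^(-l_i)) = 0.2139, need <= 1. Result: satisfied (a binary prefix-free code with these lengths exists)

Yes


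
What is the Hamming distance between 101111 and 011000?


Count differing positions: ^ ^ . ^ ^ ^ = 5 differences

5


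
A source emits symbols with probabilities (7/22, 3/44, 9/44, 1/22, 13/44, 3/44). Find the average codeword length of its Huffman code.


Huffman construction (repeatedly merge the two least-probable nodes; each merge adds 1 bit to every symbol beneath it): 1/22 + 3/44 = 5/44; 3/44 + 5/44 = 2/11; 2/11 + 9/44 = 17/44; 13/44 + 7/22 = 27/44; 17/44 + 27/44 = 1. Resulting codeword lengths (in the order the probabilities were given): (2, 4, 2, 4, 2, 3). L_avg = sum(p_i * l_i) = 7/22*2 + 3/44*4 + 9/44*2 + 1/22*4 + 13/44*2 + 3/44*3 = 101/44 = 2.2955

2.2955 bits


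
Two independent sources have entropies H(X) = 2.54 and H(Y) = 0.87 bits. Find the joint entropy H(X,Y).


For independent variables, H(X,Y) = H(X) + H(Y) = 2.54 + 0.87 = 3.41

3.41 bits


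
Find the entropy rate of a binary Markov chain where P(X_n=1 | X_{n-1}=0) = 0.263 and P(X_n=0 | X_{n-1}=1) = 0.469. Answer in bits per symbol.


Stationary distribution: pi_0 = p10/(p01+p10) = 0.6407, pi_1 = 0.3593. Entropy rate H' = pi_0*H(p01) + pi_1*H(p10) = 0.6407*0.8312 + 0.3593*0.9972 = 0.8909

0.8909 bits/symbol


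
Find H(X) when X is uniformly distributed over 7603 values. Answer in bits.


H = log2(n) = log2(7603) = 12.8924

12.8924 bits


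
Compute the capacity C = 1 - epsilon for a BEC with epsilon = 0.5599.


C = 1 - epsilon = 1 - 0.5599 = 0.4401

0.4401 bits


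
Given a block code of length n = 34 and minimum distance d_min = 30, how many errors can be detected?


Detection capability = d_min - 1 = 30 - 1 = 29

29 errors


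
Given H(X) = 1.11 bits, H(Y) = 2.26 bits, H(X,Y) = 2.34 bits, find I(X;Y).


I(X;Y) = H(X) + H(Y) - H(X,Y) = 1.11 + 2.26 - 2.34 = 1.03

1.03 bits


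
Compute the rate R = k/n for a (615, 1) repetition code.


Rate = k/n = 1/615

1/615


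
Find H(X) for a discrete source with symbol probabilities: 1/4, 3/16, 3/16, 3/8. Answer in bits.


H = -sum(p_i * log2(p_i)). Terms: -(1/4)*log2(1/4) = 0.500000; -(3/16)*log2(3/16) = 0.452820; -(3/16)*log2(3/16) = 0.452820; -(3/8)*log2(3/8) = 0.530639. H = 0.500000 + 0.452820 + 0.452820 + 0.530639 = 1.9363

1.9363 bits


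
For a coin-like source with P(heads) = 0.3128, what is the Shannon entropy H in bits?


H = -p*log2(p) - (1-p)*log2(1-p). -0.3128*log2(0.3128) = 0.524468; -0.6872*log2(0.6872) = 0.371911. H = 0.524468 + 0.371911 = 0.8964

0.8964 bits


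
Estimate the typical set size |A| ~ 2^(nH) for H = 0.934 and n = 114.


log2|A_typical| = nH = 114 * 0.934 = 106.476, so |A_typical| ~ 2^106.476 = 1.128e+32

1.128e+32


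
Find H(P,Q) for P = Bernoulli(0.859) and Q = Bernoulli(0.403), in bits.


H(P,Q) = -p*log2(q) - (1-p)*log2(1-q). -0.859*log2(0.403) = 1.126276; -0.141*log2(0.597) = 0.104932. H(P,Q) = 1.126276 + 0.104932 = 1.2312

1.2312 bits


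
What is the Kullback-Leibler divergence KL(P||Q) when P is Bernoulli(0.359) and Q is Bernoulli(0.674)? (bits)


KL = p*log2(p/q) + (1-p)*log2((1-p)/(1-q)) = 0.359*log2(0.359/0.674) + 0.641*log2(0.641/0.326) = 0.299

0.299 bits


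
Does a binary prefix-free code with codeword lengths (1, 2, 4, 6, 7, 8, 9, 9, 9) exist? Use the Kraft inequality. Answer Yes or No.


Kraft sum = sum(2^(-l_i)) = 0.8457, need <= 1. Result: satisfied (a binary prefix-free code with these lengths exists)

Yes


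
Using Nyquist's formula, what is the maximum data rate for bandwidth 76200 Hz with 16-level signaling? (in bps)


Rate = 2 * B * log2(M) = 2 * 76200 * 4.0 = 609600.0

609600.0 bps


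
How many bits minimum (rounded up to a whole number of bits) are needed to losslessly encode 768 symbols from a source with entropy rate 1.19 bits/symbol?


Minimum bits >= n * H = 768 * 1.19 = 913.92, rounded up to a whole number of bits = 914

914 bits


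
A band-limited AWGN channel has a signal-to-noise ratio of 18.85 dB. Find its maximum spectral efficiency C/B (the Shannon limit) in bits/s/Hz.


SNR_linear = 10^(18.85/10) = 76.7361; C/B = log2(1 + SNR_linear) = log2(1 + 76.7361) = 6.2805

6.2805 bits/s/Hz


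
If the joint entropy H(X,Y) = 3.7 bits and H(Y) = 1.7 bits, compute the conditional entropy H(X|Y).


H(X|Y) = H(X,Y) - H(Y) = 3.7 - 1.7 = 2.0

2.0 bits


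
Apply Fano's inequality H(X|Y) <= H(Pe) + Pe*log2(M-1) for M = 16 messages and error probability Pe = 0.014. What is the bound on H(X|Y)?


H(Pe) = -Pe*log2(Pe) - (1-Pe)*log2(1-Pe) = -0.014*log2(0.014) - 0.986*log2(0.986) = 0.086218 + 0.020056 = 0.1063. Pe*log2(M-1) = 0.014*log2(15) = 0.054696. Bound = H(Pe) + Pe*log2(M-1) = 0.086218 + 0.020056 + 0.054696 = 0.161

0.161 bits


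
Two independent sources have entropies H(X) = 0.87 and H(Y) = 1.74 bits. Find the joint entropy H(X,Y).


For independent variables, H(X,Y) = H(X) + H(Y) = 0.87 + 1.74 = 2.61

2.61 bits


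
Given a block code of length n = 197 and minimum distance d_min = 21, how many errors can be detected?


Detection capability = d_min - 1 = 21 - 1 = 20

20 errors


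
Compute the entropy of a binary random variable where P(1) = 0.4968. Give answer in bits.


H = -p*log2(p) - (1-p)*log2(1-p). -0.4968*log2(0.4968) = 0.501402; -0.5032*log2(0.5032) = 0.498569. H = 0.501402 + 0.498569 = 1.0

1.0 bits


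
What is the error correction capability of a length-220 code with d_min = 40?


Correction capability = floor((d-1)/2) = floor((40-1)/2) = 19

19 errors


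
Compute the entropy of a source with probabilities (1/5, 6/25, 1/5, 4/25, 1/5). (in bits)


H = -sum(p_i * log2(p_i)). Terms: -(1/5)*log2(1/5) = 0.464386; -(6/25)*log2(6/25) = 0.494134; -(1/5)*log2(1/5) = 0.464386; -(4/25)*log2(4/25) = 0.423017; -(1/5)*log2(1/5) = 0.464386. H = 0.464386 + 0.494134 + 0.464386 + 0.423017 + 0.464386 = 2.3103

2.3103 bits


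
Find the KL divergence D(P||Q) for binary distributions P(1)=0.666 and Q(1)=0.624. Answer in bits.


KL = p*log2(p/q) + (1-p)*log2((1-p)/(1-q)) = 0.666*log2(0.666/0.624) + 0.334*log2(0.334/0.376) = 0.0055

0.0055 bits


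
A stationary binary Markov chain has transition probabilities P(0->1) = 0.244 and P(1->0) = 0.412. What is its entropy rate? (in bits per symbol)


Stationary distribution: pi_0 = p10/(p01+p10) = 0.628, pi_1 = 0.372. Entropy rate H' = pi_0*H(p01) + pi_1*H(p10) = 0.628*0.8016 + 0.372*0.9775 = 0.8671

0.8671 bits/symbol


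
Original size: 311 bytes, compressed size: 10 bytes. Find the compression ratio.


Ratio = original / compressed = 311 / 10 = 31.1

31.1


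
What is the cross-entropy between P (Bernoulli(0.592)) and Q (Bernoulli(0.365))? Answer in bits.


H(P,Q) = -p*log2(q) - (1-p)*log2(1-q). -0.592*log2(0.365) = 0.860787; -0.408*log2(0.635) = 0.267310. H(P,Q) = 0.860787 + 0.267310 = 1.1281

1.1281 bits


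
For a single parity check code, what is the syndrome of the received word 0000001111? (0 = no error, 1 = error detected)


Syndrome = XOR of all bits = 0 XOR 0 XOR 0 XOR 0 XOR 0 XOR 0 XOR 1 XOR 1 XOR 1 XOR 1 = 0

0


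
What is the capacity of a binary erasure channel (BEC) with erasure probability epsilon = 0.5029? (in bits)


C = 1 - epsilon = 1 - 0.5029 = 0.4971

0.4971 bits


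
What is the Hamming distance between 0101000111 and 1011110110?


Count differing positions: ^ ^ ^ . ^ ^ . . . ^ = 6 differences

6


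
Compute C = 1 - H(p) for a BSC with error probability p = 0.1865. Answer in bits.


H(p) = -p*log2(p) - (1-p)*log2(1-p) = -0.1865*log2(0.1865) - 0.8135*log2(0.8135) = 0.451843 + 0.242249 = 0.6941. C = 1 - H(p) = 1 - 0.6941 = 0.3059

0.3059 bits


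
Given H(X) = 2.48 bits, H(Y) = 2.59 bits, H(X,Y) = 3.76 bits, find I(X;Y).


I(X;Y) = H(X) + H(Y) - H(X,Y) = 2.48 + 2.59 - 3.76 = 1.31

1.31 bits


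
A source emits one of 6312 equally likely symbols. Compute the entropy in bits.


H = log2(n) = log2(6312) = 12.6239

12.6239 bits


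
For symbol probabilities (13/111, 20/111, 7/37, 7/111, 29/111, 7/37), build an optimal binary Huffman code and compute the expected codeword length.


Huffman construction (repeatedly merge the two least-probable nodes; each merge adds 1 bit to every symbol beneath it): 7/111 + 13/111 = 20/111; 20/111 + 20/111 = 40/111; 7/37 + 7/37 = 14/37; 29/111 + 40/111 = 23/37; 14/37 + 23/37 = 1. Resulting codeword lengths (in the order the probabilities were given): (4, 3, 2, 4, 2, 2). L_avg = sum(p_i * l_i) = 13/111*4 + 20/111*3 + 7/37*2 + 7/111*4 + 29/111*2 + 7/37*2 = 94/37 = 2.5405

2.5405 bits


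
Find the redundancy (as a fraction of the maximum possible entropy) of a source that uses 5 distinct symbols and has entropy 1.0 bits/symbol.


H_max = log2(K) = log2(5) = 2.3219 bits/symbol. Redundancy = 1 - H/H_max = 1 - 1.0/2.3219 = 1 - 0.4307 = 0.5693

0.5693


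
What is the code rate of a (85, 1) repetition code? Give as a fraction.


Rate = k/n = 1/85

1/85


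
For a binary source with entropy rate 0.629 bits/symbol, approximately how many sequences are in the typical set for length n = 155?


log2|A_typical| = nH = 155 * 0.629 = 97.495, so |A_typical| ~ 2^97.495 = 2.233e+29

2.233e+29


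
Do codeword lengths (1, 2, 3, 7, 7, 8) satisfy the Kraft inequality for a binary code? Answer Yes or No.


Kraft sum = sum(2^(-l_i)) = 0.8945, need <= 1. Result: satisfied (a binary prefix-free code with these lengths exists)

Yes


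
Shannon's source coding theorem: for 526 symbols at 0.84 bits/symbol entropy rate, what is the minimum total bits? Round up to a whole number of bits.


Minimum bits >= n * H = 526 * 0.84 = 441.84, rounded up to a whole number of bits = 442

442 bits


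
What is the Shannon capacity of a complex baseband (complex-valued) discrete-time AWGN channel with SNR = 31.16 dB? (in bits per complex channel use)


SNR_linear = 10^(31.16/10) = 1306.1709; C = log2(1 + SNR_linear) = log2(1 + 1306.1709) = 10.3522

10.3522 bits/channel use


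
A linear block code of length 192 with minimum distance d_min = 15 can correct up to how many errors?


Correction capability = floor((d-1)/2) = floor((15-1)/2) = 7

7 errors


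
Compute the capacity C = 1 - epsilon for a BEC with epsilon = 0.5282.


C = 1 - epsilon = 1 - 0.5282 = 0.4718

0.4718 bits


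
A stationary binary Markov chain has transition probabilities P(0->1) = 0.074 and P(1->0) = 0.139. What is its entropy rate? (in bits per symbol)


Stationary distribution: pi_0 = p10/(p01+p10) = 0.6526, pi_1 = 0.3474. Entropy rate H' = pi_0*H(p01) + pi_1*H(p10) = 0.6526*0.3807 + 0.3474*0.5816 = 0.4505

0.4505 bits/symbol


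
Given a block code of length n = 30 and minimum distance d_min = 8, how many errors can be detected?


Detection capability = d_min - 1 = 8 - 1 = 7

7 errors


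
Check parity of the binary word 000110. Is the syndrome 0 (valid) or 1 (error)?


Syndrome = XOR of all bits = 0 XOR 0 XOR 0 XOR 1 XOR 1 XOR 0 = 0

0


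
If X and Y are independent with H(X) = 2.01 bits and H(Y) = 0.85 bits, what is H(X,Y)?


For independent variables, H(X,Y) = H(X) + H(Y) = 2.01 + 0.85 = 2.86

2.86 bits


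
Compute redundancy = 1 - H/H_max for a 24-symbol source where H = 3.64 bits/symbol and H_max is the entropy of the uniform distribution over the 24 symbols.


H_max = log2(K) = log2(24) = 4.585 bits/symbol. Redundancy = 1 - H/H_max = 1 - 3.64/4.585 = 1 - 0.7939 = 0.2061

0.2061


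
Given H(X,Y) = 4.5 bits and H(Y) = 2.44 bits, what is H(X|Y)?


H(X|Y) = H(X,Y) - H(Y) = 4.5 - 2.44 = 2.06

2.06 bits


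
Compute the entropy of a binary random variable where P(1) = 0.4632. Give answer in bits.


H = -p*log2(p) - (1-p)*log2(1-p). -0.4632*log2(0.4632) = 0.514288; -0.5368*log2(0.5368) = 0.481801. H = 0.514288 + 0.481801 = 0.9961

0.9961 bits


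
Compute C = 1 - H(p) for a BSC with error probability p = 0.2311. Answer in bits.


H(p) = -p*log2(p) - (1-p)*log2(1-p) = -0.2311*log2(0.2311) - 0.7689*log2(0.7689) = 0.488409 + 0.291515 = 0.7799. C = 1 - H(p) = 1 - 0.7799 = 0.2201

0.2201 bits


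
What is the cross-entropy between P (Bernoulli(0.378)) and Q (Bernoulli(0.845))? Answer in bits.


H(P,Q) = -p*log2(q) - (1-p)*log2(1-q). -0.378*log2(0.845) = 0.091845; -0.622*log2(0.155) = 1.672968. H(P,Q) = 0.091845 + 1.672968 = 1.7648

1.7648 bits


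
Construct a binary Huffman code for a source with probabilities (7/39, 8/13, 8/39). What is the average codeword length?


Huffman construction (repeatedly merge the two least-probable nodes; each merge adds 1 bit to every symbol beneath it): 7/39 + 8/39 = 5/13; 5/13 + 8/13 = 1. Resulting codeword lengths (in the order the probabilities were given): (2, 1, 2). L_avg = sum(p_i * l_i) = 7/39*2 + 8/13*1 + 8/39*2 = 18/13 = 1.3846

1.3846 bits


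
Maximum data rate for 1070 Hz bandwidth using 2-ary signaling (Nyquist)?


Rate = 2 * B * log2(M) = 2 * 1070 * 1.0 = 2140.0

2140.0 bps


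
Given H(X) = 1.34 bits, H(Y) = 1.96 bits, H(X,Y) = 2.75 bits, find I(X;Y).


I(X;Y) = H(X) + H(Y) - H(X,Y) = 1.34 + 1.96 - 2.75 = 0.55

0.55 bits


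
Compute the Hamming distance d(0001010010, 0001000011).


Count differing positions: . . . . . ^ . . . ^ = 2 differences

2


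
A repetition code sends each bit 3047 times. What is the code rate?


Rate = k/n = 1/3047

1/3047


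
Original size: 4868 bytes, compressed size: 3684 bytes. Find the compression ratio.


Ratio = original / compressed = 4868 / 3684 = 1.3214

1.3214


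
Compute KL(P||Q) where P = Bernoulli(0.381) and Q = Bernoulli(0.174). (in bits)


KL = p*log2(p/q) + (1-p)*log2((1-p)/(1-q)) = 0.381*log2(0.381/0.174) + 0.619*log2(0.619/0.826) = 0.1732

0.1732 bits


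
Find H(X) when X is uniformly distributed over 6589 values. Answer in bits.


H = log2(n) = log2(6589) = 12.6858

12.6858 bits


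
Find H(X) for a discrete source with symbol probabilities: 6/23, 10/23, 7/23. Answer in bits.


H = -sum(p_i * log2(p_i)). Terms: -(6/23)*log2(6/23) = 0.505722; -(10/23)*log2(10/23) = 0.522450; -(7/23)*log2(7/23) = 0.522324. H = 0.505722 + 0.522450 + 0.522324 = 1.5505

1.5505 bits


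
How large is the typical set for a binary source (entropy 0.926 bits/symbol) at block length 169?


log2|A_typical| = nH = 169 * 0.926 = 156.494, so |A_typical| ~ 2^156.494 = 1.286e+47

1.286e+47


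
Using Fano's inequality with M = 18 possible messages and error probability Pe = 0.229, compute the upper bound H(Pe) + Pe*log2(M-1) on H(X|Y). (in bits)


H(Pe) = -Pe*log2(Pe) - (1-Pe)*log2(1-Pe) = -0.229*log2(0.229) - 0.771*log2(0.771) = 0.486987 + 0.289277 = 0.7763. Pe*log2(M-1) = 0.229*log2(17) = 0.936029. Bound = H(Pe) + Pe*log2(M-1) = 0.486987 + 0.289277 + 0.936029 = 1.7123

1.7123 bits


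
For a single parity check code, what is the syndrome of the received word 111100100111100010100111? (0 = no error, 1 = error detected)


Syndrome = XOR of all bits = 1 XOR 1 XOR 1 XOR 1 XOR 0 XOR 0 XOR 1 XOR 0 XOR 0 XOR 1 XOR 1 XOR 1 XOR 1 XOR 0 XOR 0 XOR 0 XOR 1 XOR 0 XOR 1 XOR 0 XOR 0 XOR 1 XOR 1 XOR 1 = 0

0


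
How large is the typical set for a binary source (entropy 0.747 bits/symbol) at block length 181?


log2|A_typical| = nH = 181 * 0.747 = 135.207, so |A_typical| ~ 2^135.207 = 5.028e+40

5.028e+40


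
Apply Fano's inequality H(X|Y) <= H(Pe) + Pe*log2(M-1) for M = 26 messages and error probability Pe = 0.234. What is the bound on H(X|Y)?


H(Pe) = -Pe*log2(Pe) - (1-Pe)*log2(1-Pe) = -0.234*log2(0.234) - 0.766*log2(0.766) = 0.490328 + 0.294591 = 0.7849. Pe*log2(M-1) = 0.234*log2(25) = 1.086662. Bound = H(Pe) + Pe*log2(M-1) = 0.490328 + 0.294591 + 1.086662 = 1.8716

1.8716 bits


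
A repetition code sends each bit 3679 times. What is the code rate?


Rate = k/n = 1/3679

1/3679


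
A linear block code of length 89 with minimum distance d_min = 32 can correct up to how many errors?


Correction capability = floor((d-1)/2) = floor((32-1)/2) = 15

15 errors


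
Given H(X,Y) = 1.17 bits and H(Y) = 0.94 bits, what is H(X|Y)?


H(X|Y) = H(X,Y) - H(Y) = 1.17 - 0.94 = 0.23

0.23 bits


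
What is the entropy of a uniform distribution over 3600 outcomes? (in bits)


H = log2(n) = log2(3600) = 11.8138

11.8138 bits


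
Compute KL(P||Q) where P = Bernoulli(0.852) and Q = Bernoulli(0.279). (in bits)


KL = p*log2(p/q) + (1-p)*log2((1-p)/(1-q)) = 0.852*log2(0.852/0.279) + 0.148*log2(0.148/0.721) = 1.0341

1.0341 bits


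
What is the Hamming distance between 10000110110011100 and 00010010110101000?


Count differing positions: ^ . . ^ . ^ . . . . . ^ ^ . ^ . . = 6 differences

6


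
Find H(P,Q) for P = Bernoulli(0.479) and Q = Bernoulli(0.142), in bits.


H(P,Q) = -p*log2(q) - (1-p)*log2(1-q). -0.479*log2(0.142) = 1.348882; -0.521*log2(0.858) = 0.115115. H(P,Q) = 1.348882 + 0.115115 = 1.464

1.464 bits


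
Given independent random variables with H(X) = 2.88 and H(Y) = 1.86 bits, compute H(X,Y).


For independent variables, H(X,Y) = H(X) + H(Y) = 2.88 + 1.86 = 4.74

4.74 bits


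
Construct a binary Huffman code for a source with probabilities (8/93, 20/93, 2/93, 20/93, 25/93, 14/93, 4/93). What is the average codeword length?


Huffman construction (repeatedly merge the two least-probable nodes; each merge adds 1 bit to every symbol beneath it): 2/93 + 4/93 = 2/31; 2/31 + 8/93 = 14/93; 14/93 + 14/93 = 28/93; 20/93 + 20/93 = 40/93; 25/93 + 28/93 = 53/93; 40/93 + 53/93 = 1. Resulting codeword lengths (in the order the probabilities were given): (4, 2, 5, 2, 2, 3, 5). L_avg = sum(p_i * l_i) = 8/93*4 + 20/93*2 + 2/93*5 + 20/93*2 + 25/93*2 + 14/93*3 + 4/93*5 = 78/31 = 2.5161

2.5161 bits


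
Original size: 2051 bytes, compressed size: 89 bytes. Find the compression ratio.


Ratio = original / compressed = 2051 / 89 = 23.0449

23.0449


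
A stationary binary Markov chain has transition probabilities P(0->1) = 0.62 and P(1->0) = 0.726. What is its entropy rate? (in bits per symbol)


Stationary distribution: pi_0 = p10/(p01+p10) = 0.5394, pi_1 = 0.4606. Entropy rate H' = pi_0*H(p01) + pi_1*H(p10) = 0.5394*0.958 + 0.4606*0.8471 = 0.907

0.907 bits/symbol


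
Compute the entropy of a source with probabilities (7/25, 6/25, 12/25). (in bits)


H = -sum(p_i * log2(p_i)). Terms: -(7/25)*log2(7/25) = 0.514220; -(6/25)*log2(6/25) = 0.494134; -(12/25)*log2(12/25) = 0.508269. H = 0.514220 + 0.494134 + 0.508269 = 1.5166

1.5166 bits


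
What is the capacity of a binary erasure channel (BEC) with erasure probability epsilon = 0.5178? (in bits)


C = 1 - epsilon = 1 - 0.5178 = 0.4822

0.4822 bits


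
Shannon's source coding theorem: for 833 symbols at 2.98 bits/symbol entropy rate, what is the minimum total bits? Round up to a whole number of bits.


Minimum bits >= n * H = 833 * 2.98 = 2482.34, rounded up to a whole number of bits = 2483

2483 bits


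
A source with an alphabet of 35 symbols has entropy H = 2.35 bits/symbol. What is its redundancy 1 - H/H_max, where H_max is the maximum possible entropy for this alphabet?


H_max = log2(K) = log2(35) = 5.1293 bits/symbol. Redundancy = 1 - H/H_max = 1 - 2.35/5.1293 = 1 - 0.4582 = 0.5418

0.5418


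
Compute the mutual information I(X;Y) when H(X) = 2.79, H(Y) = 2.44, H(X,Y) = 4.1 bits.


I(X;Y) = H(X) + H(Y) - H(X,Y) = 2.79 + 2.44 - 4.1 = 1.13

1.13 bits


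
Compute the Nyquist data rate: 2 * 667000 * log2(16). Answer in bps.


Rate = 2 * B * log2(M) = 2 * 667000 * 4.0 = 5336000.0

5336000.0 bps


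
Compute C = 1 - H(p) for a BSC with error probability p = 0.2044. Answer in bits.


H(p) = -p*log2(p) - (1-p)*log2(1-p) = -0.2044*log2(0.2044) - 0.7956*log2(0.7956) = 0.468185 + 0.262456 = 0.7306. C = 1 - H(p) = 1 - 0.7306 = 0.2694

0.2694 bits


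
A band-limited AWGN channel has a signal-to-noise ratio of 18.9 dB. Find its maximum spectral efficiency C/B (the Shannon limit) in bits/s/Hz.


SNR_linear = 10^(18.9/10) = 77.6247; C/B = log2(1 + SNR_linear) = log2(1 + 77.6247) = 6.2969

6.2969 bits/s/Hz


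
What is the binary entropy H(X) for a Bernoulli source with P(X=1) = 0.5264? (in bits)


H = -p*log2(p) - (1-p)*log2(1-p). -0.5264*log2(0.5264) = 0.487325; -0.4736*log2(0.4736) = 0.510663. H = 0.487325 + 0.510663 = 0.998

0.998 bits


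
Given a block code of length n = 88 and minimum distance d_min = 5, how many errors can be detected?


Detection capability = d_min - 1 = 5 - 1 = 4

4 errors


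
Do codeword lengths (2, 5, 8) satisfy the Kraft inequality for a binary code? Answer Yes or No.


Kraft sum = sum(2^(-l_i)) = 0.2852, need <= 1. Result: satisfied (a binary prefix-free code with these lengths exists)

Yes


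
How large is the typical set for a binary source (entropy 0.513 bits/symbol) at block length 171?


log2|A_typical| = nH = 171 * 0.513 = 87.723, so |A_typical| ~ 2^87.723 = 2.554e+26

2.554e+26


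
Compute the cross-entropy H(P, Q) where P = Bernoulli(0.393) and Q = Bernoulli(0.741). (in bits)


H(P,Q) = -p*log2(q) - (1-p)*log2(1-q). -0.393*log2(0.741) = 0.169955; -0.607*log2(0.259) = 1.183028. H(P,Q) = 0.169955 + 1.183028 = 1.353

1.353 bits


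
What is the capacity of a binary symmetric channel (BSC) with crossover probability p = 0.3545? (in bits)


H(p) = -p*log2(p) - (1-p)*log2(1-p) = -0.3545*log2(0.3545) - 0.6455*log2(0.6455) = 0.530383 + 0.407640 = 0.938. C = 1 - H(p) = 1 - 0.938 = 0.062

0.062 bits


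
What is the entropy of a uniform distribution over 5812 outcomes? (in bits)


H = log2(n) = log2(5812) = 12.5048

12.5048 bits


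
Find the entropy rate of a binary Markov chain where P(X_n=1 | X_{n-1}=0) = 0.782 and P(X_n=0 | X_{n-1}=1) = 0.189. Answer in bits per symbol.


Stationary distribution: pi_0 = p10/(p01+p10) = 0.1946, pi_1 = 0.8054. Entropy rate H' = pi_0*H(p01) + pi_1*H(p10) = 0.1946*0.7565 + 0.8054*0.6994 = 0.7105

0.7105 bits/symbol


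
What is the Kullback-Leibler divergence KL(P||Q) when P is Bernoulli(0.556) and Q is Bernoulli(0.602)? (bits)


KL = p*log2(p/q) + (1-p)*log2((1-p)/(1-q)) = 0.556*log2(0.556/0.602) + 0.444*log2(0.444/0.398) = 0.0063

0.0063 bits


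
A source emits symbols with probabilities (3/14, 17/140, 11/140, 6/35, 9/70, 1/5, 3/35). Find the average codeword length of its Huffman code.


Huffman construction (repeatedly merge the two least-probable nodes; each merge adds 1 bit to every symbol beneath it): 11/140 + 3/35 = 23/140; 17/140 + 9/70 = 1/4; 23/140 + 6/35 = 47/140; 1/5 + 3/14 = 29/70; 1/4 + 47/140 = 41/70; 29/70 + 41/70 = 1. Resulting codeword lengths (in the order the probabilities were given): (2, 3, 4, 3, 3, 2, 4). L_avg = sum(p_i * l_i) = 3/14*2 + 17/140*3 + 11/140*4 + 6/35*3 + 9/70*3 + 1/5*2 + 3/35*4 = 11/4 = 2.75

2.75 bits


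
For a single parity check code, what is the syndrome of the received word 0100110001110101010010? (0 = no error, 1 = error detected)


Syndrome = XOR of all bits = 0 XOR 1 XOR 0 XOR 0 XOR 1 XOR 1 XOR 0 XOR 0 XOR 0 XOR 1 XOR 1 XOR 1 XOR 0 XOR 1 XOR 0 XOR 1 XOR 0 XOR 1 XOR 0 XOR 0 XOR 1 XOR 0 = 0

0


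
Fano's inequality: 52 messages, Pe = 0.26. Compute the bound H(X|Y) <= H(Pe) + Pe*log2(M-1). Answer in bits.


H(Pe) = -Pe*log2(Pe) - (1-Pe)*log2(1-Pe) = -0.26*log2(0.26) - 0.74*log2(0.74) = 0.505288 + 0.321458 = 0.8267. Pe*log2(M-1) = 0.26*log2(51) = 1.474831. Bound = H(Pe) + Pe*log2(M-1) = 0.505288 + 0.321458 + 1.474831 = 2.3016

2.3016 bits


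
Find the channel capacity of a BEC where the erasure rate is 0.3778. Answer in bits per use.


C = 1 - epsilon = 1 - 0.3778 = 0.6222

0.6222 bits


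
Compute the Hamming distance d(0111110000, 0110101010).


Count differing positions: . . . ^ . ^ ^ . ^ . = 4 differences

4


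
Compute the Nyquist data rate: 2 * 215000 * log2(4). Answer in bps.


Rate = 2 * B * log2(M) = 2 * 215000 * 2.0 = 860000.0

860000.0 bps


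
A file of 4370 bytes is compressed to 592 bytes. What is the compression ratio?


Ratio = original / compressed = 4370 / 592 = 7.3818

7.3818


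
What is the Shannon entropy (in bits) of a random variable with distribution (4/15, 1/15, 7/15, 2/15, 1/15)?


H = -sum(p_i * log2(p_i)). Terms: -(4/15)*log2(4/15) = 0.508504; -(1/15)*log2(1/15) = 0.260459; -(7/15)*log2(7/15) = 0.513117; -(2/15)*log2(2/15) = 0.387585; -(1/15)*log2(1/15) = 0.260459. H = 0.508504 + 0.260459 + 0.513117 + 0.387585 + 0.260459 = 1.9301

1.9301 bits


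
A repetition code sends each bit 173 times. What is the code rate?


Rate = k/n = 1/173

1/173


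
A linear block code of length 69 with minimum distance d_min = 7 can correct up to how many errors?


Correction capability = floor((d-1)/2) = floor((7-1)/2) = 3

3 errors


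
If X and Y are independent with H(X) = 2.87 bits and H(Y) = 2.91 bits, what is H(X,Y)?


For independent variables, H(X,Y) = H(X) + H(Y) = 2.87 + 2.91 = 5.78

5.78 bits


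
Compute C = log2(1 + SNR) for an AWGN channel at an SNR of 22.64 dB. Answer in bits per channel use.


SNR_linear = 10^(22.64/10) = 183.6538; C = log2(1 + SNR_linear) = log2(1 + 183.6538) = 7.5287

7.5287 bits/channel use


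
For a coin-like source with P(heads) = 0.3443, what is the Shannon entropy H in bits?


H = -p*log2(p) - (1-p)*log2(1-p). -0.3443*log2(0.3443) = 0.529624; -0.6557*log2(0.6557) = 0.399251. H = 0.529624 + 0.399251 = 0.9289

0.9289 bits


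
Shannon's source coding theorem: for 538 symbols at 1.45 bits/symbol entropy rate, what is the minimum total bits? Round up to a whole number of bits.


Minimum bits >= n * H = 538 * 1.45 = 780.1, rounded up to a whole number of bits = 781

781 bits


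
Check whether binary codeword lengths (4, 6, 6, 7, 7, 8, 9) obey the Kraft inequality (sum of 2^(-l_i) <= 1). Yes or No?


Kraft sum = sum(2^(-l_i)) = 0.1152, need <= 1. Result: satisfied (a binary prefix-free code with these lengths exists)

Yes


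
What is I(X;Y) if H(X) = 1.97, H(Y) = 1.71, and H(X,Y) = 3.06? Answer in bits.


I(X;Y) = H(X) + H(Y) - H(X,Y) = 1.97 + 1.71 - 3.06 = 0.62

0.62 bits


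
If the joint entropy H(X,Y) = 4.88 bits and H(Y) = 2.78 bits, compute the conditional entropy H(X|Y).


H(X|Y) = H(X,Y) - H(Y) = 4.88 - 2.78 = 2.1

2.1 bits


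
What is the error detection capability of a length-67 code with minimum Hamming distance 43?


Detection capability = d_min - 1 = 43 - 1 = 42

42 errors


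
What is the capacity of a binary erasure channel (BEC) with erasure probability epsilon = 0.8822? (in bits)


C = 1 - epsilon = 1 - 0.8822 = 0.1178

0.1178 bits


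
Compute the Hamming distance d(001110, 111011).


Count differing positions: ^ ^ . ^ . ^ = 4 differences

4


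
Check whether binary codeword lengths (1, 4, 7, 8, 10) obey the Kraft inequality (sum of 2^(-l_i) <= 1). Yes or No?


Kraft sum = sum(2^(-l_i)) = 0.5752, need <= 1. Result: satisfied (a binary prefix-free code with these lengths exists)

Yes


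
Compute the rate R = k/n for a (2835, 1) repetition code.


Rate = k/n = 1/2835

1/2835


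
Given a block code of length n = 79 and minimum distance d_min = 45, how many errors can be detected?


Detection capability = d_min - 1 = 45 - 1 = 44

44 errors


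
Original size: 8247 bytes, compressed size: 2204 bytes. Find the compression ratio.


Ratio = original / compressed = 8247 / 2204 = 3.7418

3.7418


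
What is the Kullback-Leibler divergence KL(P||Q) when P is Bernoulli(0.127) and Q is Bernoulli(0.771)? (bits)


KL = p*log2(p/q) + (1-p)*log2((1-p)/(1-q)) = 0.127*log2(0.127/0.771) + 0.873*log2(0.873/0.229) = 1.355

1.355 bits


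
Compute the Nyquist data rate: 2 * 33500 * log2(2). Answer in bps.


Rate = 2 * B * log2(M) = 2 * 33500 * 1.0 = 67000.0

67000.0 bps


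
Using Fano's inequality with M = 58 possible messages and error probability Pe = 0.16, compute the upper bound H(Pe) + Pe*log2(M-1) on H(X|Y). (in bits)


H(Pe) = -Pe*log2(Pe) - (1-Pe)*log2(1-Pe) = -0.16*log2(0.16) - 0.84*log2(0.84) = 0.423017 + 0.211293 = 0.6343. Pe*log2(M-1) = 0.16*log2(57) = 0.933262. Bound = H(Pe) + Pe*log2(M-1) = 0.423017 + 0.211293 + 0.933262 = 1.5676

1.5676 bits


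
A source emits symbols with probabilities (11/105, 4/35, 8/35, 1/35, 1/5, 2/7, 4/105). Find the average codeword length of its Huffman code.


Huffman construction (repeatedly merge the two least-probable nodes; each merge adds 1 bit to every symbol beneath it): 1/35 + 4/105 = 1/15; 1/15 + 11/105 = 6/35; 4/35 + 6/35 = 2/7; 1/5 + 8/35 = 3/7; 2/7 + 2/7 = 4/7; 3/7 + 4/7 = 1. Resulting codeword lengths (in the order the probabilities were given): (4, 3, 2, 5, 2, 2, 5). L_avg = sum(p_i * l_i) = 11/105*4 + 4/35*3 + 8/35*2 + 1/35*5 + 1/5*2 + 2/7*2 + 4/105*5 = 53/21 = 2.5238

2.5238 bits


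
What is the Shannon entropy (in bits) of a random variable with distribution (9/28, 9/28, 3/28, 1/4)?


H = -sum(p_i * log2(p_i)). Terms: -(9/28)*log2(9/28) = 0.526317; -(9/28)*log2(9/28) = 0.526317; -(3/28)*log2(3/28) = 0.345256; -(1/4)*log2(1/4) = 0.500000. H = 0.526317 + 0.526317 + 0.345256 + 0.500000 = 1.8979

1.8979 bits


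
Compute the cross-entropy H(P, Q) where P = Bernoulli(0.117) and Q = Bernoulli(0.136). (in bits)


H(P,Q) = -p*log2(q) - (1-p)*log2(1-q). -0.117*log2(0.136) = 0.336764; -0.883*log2(0.864) = 0.186222. H(P,Q) = 0.336764 + 0.186222 = 0.523

0.523 bits


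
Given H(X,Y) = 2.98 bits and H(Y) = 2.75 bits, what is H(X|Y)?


H(X|Y) = H(X,Y) - H(Y) = 2.98 - 2.75 = 0.23

0.23 bits


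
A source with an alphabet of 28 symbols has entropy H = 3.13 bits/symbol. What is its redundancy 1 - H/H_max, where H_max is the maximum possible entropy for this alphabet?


H_max = log2(K) = log2(28) = 4.8074 bits/symbol. Redundancy = 1 - H/H_max = 1 - 3.13/4.8074 = 1 - 0.6511 = 0.3489

0.3489


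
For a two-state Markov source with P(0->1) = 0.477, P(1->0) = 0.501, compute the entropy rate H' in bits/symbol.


Stationary distribution: pi_0 = p10/(p01+p10) = 0.5123, pi_1 = 0.4877. Entropy rate H' = pi_0*H(p01) + pi_1*H(p10) = 0.5123*0.9985 + 0.4877*1.0 = 0.9992

0.9992 bits/symbol


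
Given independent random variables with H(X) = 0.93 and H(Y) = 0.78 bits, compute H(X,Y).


For independent variables, H(X,Y) = H(X) + H(Y) = 0.93 + 0.78 = 1.71

1.71 bits


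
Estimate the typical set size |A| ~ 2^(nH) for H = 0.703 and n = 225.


log2|A_typical| = nH = 225 * 0.703 = 158.175, so |A_typical| ~ 2^158.175 = 4.125e+47

4.125e+47


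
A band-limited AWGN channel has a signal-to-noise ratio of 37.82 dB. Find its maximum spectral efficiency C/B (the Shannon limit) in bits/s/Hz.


SNR_linear = 10^(37.82/10) = 6053.4087; C/B = log2(1 + SNR_linear) = log2(1 + 6053.4087) = 12.5638

12.5638 bits/s/Hz


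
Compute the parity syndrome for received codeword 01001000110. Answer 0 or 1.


Syndrome = XOR of all bits = 0 XOR 1 XOR 0 XOR 0 XOR 1 XOR 0 XOR 0 XOR 0 XOR 1 XOR 1 XOR 0 = 0

0


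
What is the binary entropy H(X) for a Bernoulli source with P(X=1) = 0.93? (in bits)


H = -p*log2(p) - (1-p)*log2(1-p). -0.93*log2(0.93) = 0.097369; -0.07*log2(0.07) = 0.268555. H = 0.097369 + 0.268555 = 0.3659

0.3659 bits


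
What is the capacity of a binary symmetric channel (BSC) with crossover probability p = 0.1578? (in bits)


H(p) = -p*log2(p) - (1-p)*log2(1-p) = -0.1578*log2(0.1578) - 0.8422*log2(0.8422) = 0.420353 + 0.208668 = 0.629. C = 1 - H(p) = 1 - 0.629 = 0.371

0.371 bits
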